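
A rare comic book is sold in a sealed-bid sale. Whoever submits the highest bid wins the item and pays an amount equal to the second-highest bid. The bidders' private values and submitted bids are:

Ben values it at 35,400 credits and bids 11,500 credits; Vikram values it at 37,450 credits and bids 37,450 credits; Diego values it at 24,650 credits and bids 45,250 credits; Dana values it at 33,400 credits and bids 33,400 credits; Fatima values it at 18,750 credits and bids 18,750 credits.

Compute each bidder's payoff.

Payoffs: Ben 0 credits, Vikram 0 credits, Diego -12,800 credits, Dana 0 credits, Fatima 0 credits.

Ordered from highest: Diego 45,250 credits; Vikram 37,450 credits; Dana 33,400 credits; Fatima 18,750 credits; Ben 11,500 credits.
Diego has the top bid and wins; the price is the second-highest bid, 37,450 credits.
Diego's payoff = 24,650 credits − 37,450 credits = -12,800 credits. All other bidders lose, so their payoff is 0.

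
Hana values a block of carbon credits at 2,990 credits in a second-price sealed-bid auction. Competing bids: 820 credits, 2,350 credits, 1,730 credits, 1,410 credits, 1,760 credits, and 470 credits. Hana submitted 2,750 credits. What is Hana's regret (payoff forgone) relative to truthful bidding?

Payoff forgone: 0 credits.

The highest competing bid is 2,350 credits.
Bidding truthfully at 2,990 credits: Hana has the top bid, wins, and pays the second-highest bid 2,350 credits. Payoff = 2,990 credits − 2,350 credits = 640 credits.
Bidding 2,750 credits: Hana has the top bid, wins, and pays the second-highest bid 2,350 credits. Payoff = 2,990 credits − 2,350 credits = 640 credits.
Regret = truthful payoff − actual payoff = 640 credits − 640 credits = 0 credits.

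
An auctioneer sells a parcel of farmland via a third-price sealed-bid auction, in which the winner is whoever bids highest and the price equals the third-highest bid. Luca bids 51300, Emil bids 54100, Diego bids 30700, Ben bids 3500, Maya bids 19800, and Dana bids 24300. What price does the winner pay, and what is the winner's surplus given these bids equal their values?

Ordered from highest: Emil 54100; Luca 51300; Diego 30700; Dana 24300; Maya 19800; Ben 3500.
Emil is the highest bidder, so Emil wins.
Under the third-price rule, the price is the third-highest bid: 30700.
Surplus = 54100 − 30700 = 23400.

The winner pays 30700 for a surplus of 23400.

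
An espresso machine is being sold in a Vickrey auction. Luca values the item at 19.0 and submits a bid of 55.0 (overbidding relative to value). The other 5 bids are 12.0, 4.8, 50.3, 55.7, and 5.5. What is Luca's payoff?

Luca's payoff: 0.0.

Highest competing bid: 55.7.
Luca's bid 55.0 is not the highest, so Luca loses, pays nothing, and earns zero payoff.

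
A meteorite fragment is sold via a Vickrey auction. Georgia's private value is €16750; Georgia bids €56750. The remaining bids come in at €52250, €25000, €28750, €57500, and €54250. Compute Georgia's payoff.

€0

Highest competing bid: €57500.
Georgia's bid €56750 is not the highest, so Georgia loses, pays nothing, and earns zero payoff.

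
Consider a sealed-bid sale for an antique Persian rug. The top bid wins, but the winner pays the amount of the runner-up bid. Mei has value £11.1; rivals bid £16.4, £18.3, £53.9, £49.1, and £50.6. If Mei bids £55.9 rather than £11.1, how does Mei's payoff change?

-£42.8

The highest competing bid is £53.9.
Bidding truthfully at £11.1: the top bid is £53.9 (a rival), so Mei loses. Payoff = £0.0.
Bidding £55.9: Mei has the top bid, wins, and pays the second-highest bid £53.9. Payoff = £11.1 − £53.9 = -£42.8.
Change = -£42.8 − £0.0 = -£42.8.
This is the dominant-strategy logic: truthful bidding weakly beats any alternative.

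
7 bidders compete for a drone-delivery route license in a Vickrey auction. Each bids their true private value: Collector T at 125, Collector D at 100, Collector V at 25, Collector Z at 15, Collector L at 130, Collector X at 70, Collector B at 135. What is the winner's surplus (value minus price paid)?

5

Ordered from highest: Collector B 135, then Collector L 130, then Collector T 125, then Collector D 100, then Collector X 70, then Collector V 25, then Collector Z 15.
Collector B wins with the top bid and pays the second-highest, 130.
Surplus = 135 − 130 = 5.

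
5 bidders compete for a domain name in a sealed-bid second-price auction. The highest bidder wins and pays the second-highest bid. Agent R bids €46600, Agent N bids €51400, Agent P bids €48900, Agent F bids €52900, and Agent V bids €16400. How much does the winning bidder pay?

Ordered from highest: Agent F €52900 > Agent N €51400 > Agent P €48900 > Agent R €46600 > Agent V €16400.
Agent F has the highest bid, so Agent F wins.
The second-highest bid is €51400, so that is what Agent F pays.

€51400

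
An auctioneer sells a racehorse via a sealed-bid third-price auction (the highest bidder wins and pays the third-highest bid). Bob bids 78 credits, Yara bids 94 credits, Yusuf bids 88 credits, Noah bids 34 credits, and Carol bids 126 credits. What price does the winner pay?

Ranking the bids: Carol 126 credits > Yara 94 credits > Yusuf 88 credits > Bob 78 credits > Noah 34 credits.
Carol is the highest bidder, so Carol wins.
Under the third-price rule, the price is the third-highest bid: 88 credits.

The winner pays 88 credits.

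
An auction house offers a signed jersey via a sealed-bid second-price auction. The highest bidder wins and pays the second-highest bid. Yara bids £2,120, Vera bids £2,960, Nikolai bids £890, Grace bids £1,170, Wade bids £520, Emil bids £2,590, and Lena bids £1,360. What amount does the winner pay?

The winner pays £2,590.

Bids in descending order: Vera £2,960, then Emil £2,590, then Yara £2,120, then Lena £1,360, then Grace £1,170, then Nikolai £890, then Wade £520.
Vera has the highest bid, so Vera wins.
The second-highest bid is £2,590, so that is what Vera pays.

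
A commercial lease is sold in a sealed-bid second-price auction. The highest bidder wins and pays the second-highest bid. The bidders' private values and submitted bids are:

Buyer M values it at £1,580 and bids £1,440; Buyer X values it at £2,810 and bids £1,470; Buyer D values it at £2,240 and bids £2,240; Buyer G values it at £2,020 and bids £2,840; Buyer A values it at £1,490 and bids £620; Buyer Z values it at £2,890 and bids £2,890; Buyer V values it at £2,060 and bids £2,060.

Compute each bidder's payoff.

Bids in descending order: Buyer Z £2,890, then Buyer G £2,840, then Buyer D £2,240, then Buyer V £2,060, then Buyer X £1,470, then Buyer M £1,440, then Buyer A £620.
Buyer Z has the top bid and wins; the price is the second-highest bid, £2,840.
Buyer Z's payoff = £2,890 − £2,840 = £50. All other bidders lose, so their payoff is 0.

Buyer M £0, Buyer X £0, Buyer D £0, Buyer G £0, Buyer A £0, Buyer Z £50, Buyer V £0.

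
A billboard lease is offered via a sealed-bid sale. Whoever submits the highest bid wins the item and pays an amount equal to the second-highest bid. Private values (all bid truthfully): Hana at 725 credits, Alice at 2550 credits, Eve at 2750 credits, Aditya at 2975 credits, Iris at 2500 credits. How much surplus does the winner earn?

Bids in descending order: Aditya 2975 credits; Eve 2750 credits; Alice 2550 credits; Iris 2500 credits; Hana 725 credits.
Aditya wins with the top bid and pays the second-highest, 2750 credits.
Surplus = 2975 credits − 2750 credits = 225 credits.

225 credits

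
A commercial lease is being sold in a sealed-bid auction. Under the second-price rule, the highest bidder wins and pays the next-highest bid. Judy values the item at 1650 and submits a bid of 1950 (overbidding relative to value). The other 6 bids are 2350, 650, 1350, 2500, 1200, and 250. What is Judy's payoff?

0

Highest competing bid: 2500.
Judy's bid 1950 is not the highest, so Judy loses, pays nothing, and earns zero payoff.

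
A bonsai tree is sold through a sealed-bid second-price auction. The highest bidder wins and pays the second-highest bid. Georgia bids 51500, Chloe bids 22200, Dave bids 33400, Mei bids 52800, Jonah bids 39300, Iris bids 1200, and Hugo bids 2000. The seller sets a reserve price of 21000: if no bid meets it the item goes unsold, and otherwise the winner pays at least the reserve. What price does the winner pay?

51500

Bids in descending order: Mei 52800 > Georgia 51500 > Jonah 39300 > Dave 33400 > Chloe 22200 > Hugo 2000 > Iris 1200.
Mei has the highest bid, so Mei wins.
The second-highest bid is 51500, which exceeds the reserve, so that sets the price.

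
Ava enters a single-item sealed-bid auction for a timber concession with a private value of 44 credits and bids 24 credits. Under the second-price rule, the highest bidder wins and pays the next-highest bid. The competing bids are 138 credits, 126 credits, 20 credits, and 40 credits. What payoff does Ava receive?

Highest competing bid: 138 credits.
Ava's bid 24 credits is not the highest, so Ava loses, pays nothing, and earns zero payoff.

0 credits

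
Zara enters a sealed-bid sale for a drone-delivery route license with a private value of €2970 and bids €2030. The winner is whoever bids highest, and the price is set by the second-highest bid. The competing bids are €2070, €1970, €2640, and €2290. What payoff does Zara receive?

Highest competing bid: €2640.
Zara's bid €2030 is not the highest, so Zara loses, pays nothing, and earns zero payoff.

Payoff = €0.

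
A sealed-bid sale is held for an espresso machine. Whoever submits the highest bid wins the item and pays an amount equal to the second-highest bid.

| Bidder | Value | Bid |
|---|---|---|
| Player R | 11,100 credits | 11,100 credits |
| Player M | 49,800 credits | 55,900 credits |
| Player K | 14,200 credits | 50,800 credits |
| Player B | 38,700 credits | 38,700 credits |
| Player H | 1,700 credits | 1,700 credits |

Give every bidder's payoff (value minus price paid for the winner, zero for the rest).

Sorted high to low: Player M 55,900 credits, then Player K 50,800 credits, then Player B 38,700 credits, then Player R 11,100 credits, then Player H 1,700 credits.
Player M has the top bid and wins; the price is the second-highest bid, 50,800 credits.
Player M's payoff = 49,800 credits − 50,800 credits = -1,000 credits. All other bidders lose, so their payoff is 0.

Player R 0 credits, Player M -1,000 credits, Player K 0 credits, Player B 0 credits, Player H 0 credits.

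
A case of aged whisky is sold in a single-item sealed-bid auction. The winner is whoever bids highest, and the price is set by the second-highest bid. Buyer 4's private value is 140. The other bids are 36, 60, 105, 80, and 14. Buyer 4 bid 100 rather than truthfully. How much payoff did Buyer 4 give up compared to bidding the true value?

The highest competing bid is 105.
Bidding truthfully at 140: Buyer 4 has the top bid, wins, and pays the second-highest bid 105. Payoff = 140 − 105 = 35.
Bidding 100: the top bid is 105 (a rival), so Buyer 4 loses. Payoff = 0.
Regret = truthful payoff − actual payoff = 35 − 0 = 35.

Regret: 35.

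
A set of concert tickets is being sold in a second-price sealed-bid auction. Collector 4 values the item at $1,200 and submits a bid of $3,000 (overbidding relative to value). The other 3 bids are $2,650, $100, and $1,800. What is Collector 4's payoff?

Highest competing bid: $2,650.
Collector 4's bid $3,000 is the highest overall, so Collector 4 wins and pays the second-highest bid, $2,650.
Payoff = value − price = $1,200 − $2,650 = -$1,450.
Overbidding won the item at a price above value — truthful bidding would have avoided this loss.

Payoff = -$1,450.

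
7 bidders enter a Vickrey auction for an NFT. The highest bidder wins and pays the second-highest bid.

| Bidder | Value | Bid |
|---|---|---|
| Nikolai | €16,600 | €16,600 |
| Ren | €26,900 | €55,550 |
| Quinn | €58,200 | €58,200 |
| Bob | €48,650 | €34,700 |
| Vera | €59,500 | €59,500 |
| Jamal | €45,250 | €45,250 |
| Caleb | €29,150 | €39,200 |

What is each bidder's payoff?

Sorted high to low: Vera €59,500, then Quinn €58,200, then Ren €55,550, then Jamal €45,250, then Caleb €39,200, then Bob €34,700, then Nikolai €16,600.
Vera has the top bid and wins; the price is the second-highest bid, €58,200.
Vera's payoff = €59,500 − €58,200 = €1,300. All other bidders lose, so their payoff is 0.

Nikolai €0, Ren €0, Quinn €0, Bob €0, Vera €1,300, Jamal €0, Caleb €0.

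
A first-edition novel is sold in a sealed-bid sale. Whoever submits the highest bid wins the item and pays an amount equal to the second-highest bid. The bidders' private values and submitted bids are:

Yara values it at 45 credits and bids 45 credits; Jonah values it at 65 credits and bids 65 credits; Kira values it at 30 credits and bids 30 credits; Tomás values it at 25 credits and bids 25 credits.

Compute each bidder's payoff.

Ordered from highest: Jonah 65 credits; Yara 45 credits; Kira 30 credits; Tomás 25 credits.
Jonah has the top bid and wins; the price is the second-highest bid, 45 credits.
Jonah's payoff = 65 credits − 45 credits = 20 credits. All other bidders lose, so their payoff is 0.

Yara 0 credits, Jonah 20 credits, Kira 0 credits, Tomás 0 credits.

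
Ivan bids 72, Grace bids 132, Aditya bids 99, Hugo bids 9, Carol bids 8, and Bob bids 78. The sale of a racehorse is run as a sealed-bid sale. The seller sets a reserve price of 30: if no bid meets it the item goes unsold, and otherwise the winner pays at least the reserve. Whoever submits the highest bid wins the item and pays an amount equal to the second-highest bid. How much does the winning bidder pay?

The winner pays 99.

Ordered from highest: Grace 132, then Aditya 99, then Bob 78, then Ivan 72, then Hugo 9, then Carol 8.
Grace has the highest bid, so Grace wins.
The second-highest bid is 99, which exceeds the reserve, so that sets the price.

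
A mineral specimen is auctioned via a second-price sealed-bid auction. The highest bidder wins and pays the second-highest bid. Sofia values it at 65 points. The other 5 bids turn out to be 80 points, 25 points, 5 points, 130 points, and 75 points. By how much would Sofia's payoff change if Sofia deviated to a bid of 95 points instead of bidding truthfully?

The highest competing bid is 130 points.
Bidding truthfully at 65 points: the top bid is 130 points (a rival), so Sofia loses. Payoff = 0 points.
Bidding 95 points: the top bid is 130 points (a rival), so Sofia loses. Payoff = 0 points.
Change = 0 points − 0 points = 0 points.

Payoff change: 0 points.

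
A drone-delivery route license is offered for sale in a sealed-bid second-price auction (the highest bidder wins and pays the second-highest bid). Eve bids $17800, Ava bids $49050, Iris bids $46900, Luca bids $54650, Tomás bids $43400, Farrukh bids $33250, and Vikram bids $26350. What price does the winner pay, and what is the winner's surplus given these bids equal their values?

Price $49050; surplus $5600.

Bids in descending order: Luca $54650, then Ava $49050, then Iris $46900, then Tomás $43400, then Farrukh $33250, then Vikram $26350, then Eve $17800.
Luca is the highest bidder, so Luca wins.
Under the second-price rule, the price is the second-highest bid: $49050.
Surplus = $54650 − $49050 = $5600.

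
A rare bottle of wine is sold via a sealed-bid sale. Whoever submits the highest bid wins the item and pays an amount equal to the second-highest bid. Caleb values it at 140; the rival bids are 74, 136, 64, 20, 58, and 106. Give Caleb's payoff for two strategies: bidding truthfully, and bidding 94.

The highest competing bid is 136.
Bidding truthfully at 140: Caleb has the top bid, wins, and pays the second-highest bid 136. Payoff = 140 − 136 = 4.
Bidding 94: the top bid is 136 (a rival), so Caleb loses. Payoff = 0.

(a) 4  (b) 0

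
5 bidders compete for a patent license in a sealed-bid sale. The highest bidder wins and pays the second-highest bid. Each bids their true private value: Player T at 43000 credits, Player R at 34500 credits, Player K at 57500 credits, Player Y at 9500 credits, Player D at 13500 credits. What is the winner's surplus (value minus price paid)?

14500 credits

Sorted high to low: Player K 57500 credits, then Player T 43000 credits, then Player R 34500 credits, then Player D 13500 credits, then Player Y 9500 credits.
Player K wins with the top bid and pays the second-highest, 43000 credits.
Surplus = 57500 credits − 43000 credits = 14500 credits.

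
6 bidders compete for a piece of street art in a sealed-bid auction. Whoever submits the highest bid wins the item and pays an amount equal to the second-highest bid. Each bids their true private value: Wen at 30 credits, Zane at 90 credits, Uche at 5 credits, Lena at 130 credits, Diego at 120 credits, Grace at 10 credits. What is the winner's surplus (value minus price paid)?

Ranking the bids: Lena 130 credits > Diego 120 credits > Zane 90 credits > Wen 30 credits > Grace 10 credits > Uche 5 credits.
Lena wins with the top bid and pays the second-highest, 120 credits.
Surplus = 130 credits − 120 credits = 10 credits.

10 credits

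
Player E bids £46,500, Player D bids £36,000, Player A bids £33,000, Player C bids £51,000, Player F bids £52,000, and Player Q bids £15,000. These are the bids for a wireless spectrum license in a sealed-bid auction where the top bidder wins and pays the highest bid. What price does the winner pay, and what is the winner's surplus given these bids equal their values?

Ordered from highest: Player F £52,000, then Player C £51,000, then Player E £46,500, then Player D £36,000, then Player A £33,000, then Player Q £15,000.
Player F is the highest bidder, so Player F wins.
Under the first-price rule, the price is the highest bid: £52,000.
Surplus = £52,000 − £52,000 = £0.

The winner pays £52,000 for a surplus of £0.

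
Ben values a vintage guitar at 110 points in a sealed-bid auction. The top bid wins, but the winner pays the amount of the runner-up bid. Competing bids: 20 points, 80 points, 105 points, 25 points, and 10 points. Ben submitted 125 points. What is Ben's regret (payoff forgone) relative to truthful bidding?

Regret: 0 points.

The highest competing bid is 105 points.
Bidding truthfully at 110 points: Ben has the top bid, wins, and pays the second-highest bid 105 points. Payoff = 110 points − 105 points = 5 points.
Bidding 125 points: Ben has the top bid, wins, and pays the second-highest bid 105 points. Payoff = 110 points − 105 points = 5 points.
Regret = truthful payoff − actual payoff = 5 points − 5 points = 0 points.
The bid only affects whether you win, not the price — here both bids land on the same side of the top rival bid, so the deviation is payoff-neutral.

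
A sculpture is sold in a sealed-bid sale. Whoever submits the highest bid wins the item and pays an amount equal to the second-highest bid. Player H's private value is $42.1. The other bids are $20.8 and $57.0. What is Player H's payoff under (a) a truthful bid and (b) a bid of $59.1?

Truthful: $0.0; alternative: -$14.9.

The highest competing bid is $57.0.
Bidding truthfully at $42.1: the top bid is $57.0 (a rival), so Player H loses. Payoff = $0.0.
Bidding $59.1: Player H has the top bid, wins, and pays the second-highest bid $57.0. Payoff = $42.1 − $57.0 = -$14.9.
This is the dominant-strategy logic: truthful bidding weakly beats any alternative.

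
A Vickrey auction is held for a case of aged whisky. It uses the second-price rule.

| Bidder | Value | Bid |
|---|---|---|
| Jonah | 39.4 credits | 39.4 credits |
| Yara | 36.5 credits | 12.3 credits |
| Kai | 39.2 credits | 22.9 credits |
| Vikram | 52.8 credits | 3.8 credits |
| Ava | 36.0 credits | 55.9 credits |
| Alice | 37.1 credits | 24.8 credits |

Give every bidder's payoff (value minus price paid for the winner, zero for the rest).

Jonah 0.0 credits, Yara 0.0 credits, Kai 0.0 credits, Vikram 0.0 credits, Ava -3.4 credits, Alice 0.0 credits.

Ranking the bids: Ava 55.9 credits; Jonah 39.4 credits; Alice 24.8 credits; Kai 22.9 credits; Yara 12.3 credits; Vikram 3.8 credits.
Ava has the top bid and wins; the price is the second-highest bid, 39.4 credits.
Ava's payoff = 36.0 credits − 39.4 credits = -3.4 credits. All other bidders lose, so their payoff is 0.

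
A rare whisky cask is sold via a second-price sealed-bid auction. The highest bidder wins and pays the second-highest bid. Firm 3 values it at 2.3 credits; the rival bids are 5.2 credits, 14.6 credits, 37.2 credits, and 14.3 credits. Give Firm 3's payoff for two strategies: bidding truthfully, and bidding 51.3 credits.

Truthful: 0.0 credits; alternative: -34.9 credits.

The highest competing bid is 37.2 credits.
Bidding truthfully at 2.3 credits: the top bid is 37.2 credits (a rival), so Firm 3 loses. Payoff = 0.0 credits.
Bidding 51.3 credits: Firm 3 has the top bid, wins, and pays the second-highest bid 37.2 credits. Payoff = 2.3 credits − 37.2 credits = -34.9 credits.
This is the dominant-strategy logic: truthful bidding weakly beats any alternative.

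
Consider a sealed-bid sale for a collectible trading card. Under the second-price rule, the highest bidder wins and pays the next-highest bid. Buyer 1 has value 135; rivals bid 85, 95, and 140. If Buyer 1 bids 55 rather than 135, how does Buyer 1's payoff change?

The highest competing bid is 140.
Bidding truthfully at 135: the top bid is 140 (a rival), so Buyer 1 loses. Payoff = 0.
Bidding 55: the top bid is 140 (a rival), so Buyer 1 loses. Payoff = 0.
Change = 0 − 0 = 0.

0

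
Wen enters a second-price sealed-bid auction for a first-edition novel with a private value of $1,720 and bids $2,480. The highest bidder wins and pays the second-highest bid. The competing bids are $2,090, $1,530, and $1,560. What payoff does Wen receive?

Highest competing bid: $2,090.
Wen's bid $2,480 is the highest overall, so Wen wins and pays the second-highest bid, $2,090.
Payoff = value − price = $1,720 − $2,090 = -$370.

Payoff = -$370.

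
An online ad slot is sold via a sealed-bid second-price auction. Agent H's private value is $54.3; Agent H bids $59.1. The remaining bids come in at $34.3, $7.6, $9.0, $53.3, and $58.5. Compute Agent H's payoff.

-$4.2

Highest competing bid: $58.5.
Agent H's bid $59.1 is the highest overall, so Agent H wins and pays the second-highest bid, $58.5.
Payoff = value − price = $54.3 − $58.5 = -$4.2.
Overbidding won the item at a price above value — truthful bidding would have avoided this loss.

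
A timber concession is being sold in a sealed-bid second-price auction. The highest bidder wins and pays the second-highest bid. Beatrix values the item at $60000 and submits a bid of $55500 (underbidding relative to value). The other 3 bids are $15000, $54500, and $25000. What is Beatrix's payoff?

Highest competing bid: $54500.
Beatrix's bid $55500 is the highest overall, so Beatrix wins and pays the second-highest bid, $54500.
Payoff = value − price = $60000 − $54500 = $5500.

$5500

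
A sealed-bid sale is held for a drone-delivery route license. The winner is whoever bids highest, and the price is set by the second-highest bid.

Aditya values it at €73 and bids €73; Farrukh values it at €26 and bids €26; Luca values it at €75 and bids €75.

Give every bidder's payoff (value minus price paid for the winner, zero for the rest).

Ordered from highest: Luca €75, then Aditya €73, then Farrukh €26.
Luca has the top bid and wins; the price is the second-highest bid, €73.
Luca's payoff = €75 − €73 = €2. All other bidders lose, so their payoff is 0.

Aditya €0, Farrukh €0, Luca €2.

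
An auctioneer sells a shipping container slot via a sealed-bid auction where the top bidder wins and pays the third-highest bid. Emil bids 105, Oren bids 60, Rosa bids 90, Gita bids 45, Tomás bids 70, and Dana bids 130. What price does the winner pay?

The winner pays 90.

Ordered from highest: Dana 130 > Emil 105 > Rosa 90 > Tomás 70 > Oren 60 > Gita 45.
Dana is the highest bidder, so Dana wins.
Under the third-price rule, the price is the third-highest bid: 90.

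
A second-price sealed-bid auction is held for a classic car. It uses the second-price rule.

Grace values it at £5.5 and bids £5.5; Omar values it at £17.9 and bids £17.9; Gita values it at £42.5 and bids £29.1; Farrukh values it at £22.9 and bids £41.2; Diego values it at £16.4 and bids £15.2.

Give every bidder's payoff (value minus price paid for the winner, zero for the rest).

Grace £0.0, Omar £0.0, Gita £0.0, Farrukh -£6.2, Diego £0.0.

Ordered from highest: Farrukh £41.2; Gita £29.1; Omar £17.9; Diego £15.2; Grace £5.5.
Farrukh has the top bid and wins; the price is the second-highest bid, £29.1.
Farrukh's payoff = £22.9 − £29.1 = -£6.2. All other bidders lose, so their payoff is 0.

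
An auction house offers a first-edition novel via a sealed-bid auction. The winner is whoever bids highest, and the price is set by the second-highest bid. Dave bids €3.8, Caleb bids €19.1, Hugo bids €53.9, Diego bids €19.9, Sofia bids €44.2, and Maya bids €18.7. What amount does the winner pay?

The winner pays €44.2.

Ranking the bids: Hugo €53.9 > Sofia €44.2 > Diego €19.9 > Caleb €19.1 > Maya €18.7 > Dave €3.8.
Hugo has the highest bid, so Hugo wins.
The second-highest bid is €44.2, so that is what Hugo pays.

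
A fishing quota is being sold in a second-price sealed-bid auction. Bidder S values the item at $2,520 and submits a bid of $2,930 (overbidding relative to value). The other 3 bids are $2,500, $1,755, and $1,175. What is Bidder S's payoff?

Payoff = $20.

Highest competing bid: $2,500.
Bidder S's bid $2,930 is the highest overall, so Bidder S wins and pays the second-highest bid, $2,500.
Payoff = value − price = $2,520 − $2,500 = $20.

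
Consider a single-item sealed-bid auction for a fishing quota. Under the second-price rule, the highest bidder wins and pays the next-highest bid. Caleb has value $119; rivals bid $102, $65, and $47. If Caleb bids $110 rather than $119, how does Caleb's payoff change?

The highest competing bid is $102.
Bidding truthfully at $119: Caleb has the top bid, wins, and pays the second-highest bid $102. Payoff = $119 − $102 = $17.
Bidding $110: Caleb has the top bid, wins, and pays the second-highest bid $102. Payoff = $119 − $102 = $17.
Change = $17 − $17 = $0.
The bid only affects whether you win, not the price — here both bids land on the same side of the top rival bid, so the deviation is payoff-neutral.

$0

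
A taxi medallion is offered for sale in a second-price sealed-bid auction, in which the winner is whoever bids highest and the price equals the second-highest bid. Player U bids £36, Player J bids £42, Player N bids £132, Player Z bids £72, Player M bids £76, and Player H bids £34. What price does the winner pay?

The winner pays £76.

Ranking the bids: Player N £132; Player M £76; Player Z £72; Player J £42; Player U £36; Player H £34.
Player N is the highest bidder, so Player N wins.
Under the second-price rule, the price is the second-highest bid: £76.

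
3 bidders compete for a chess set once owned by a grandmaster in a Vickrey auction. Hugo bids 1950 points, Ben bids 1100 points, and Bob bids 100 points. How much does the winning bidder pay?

1100 points

Bids in descending order: Hugo 1950 points, then Ben 1100 points, then Bob 100 points.
Hugo has the highest bid, so Hugo wins.
The second-highest bid is 1100 points, so that is what Hugo pays.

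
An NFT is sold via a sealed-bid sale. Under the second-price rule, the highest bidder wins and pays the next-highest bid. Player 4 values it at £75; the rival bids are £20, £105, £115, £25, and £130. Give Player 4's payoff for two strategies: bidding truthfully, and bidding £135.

(a) £0  (b) -£55

The highest competing bid is £130.
Bidding truthfully at £75: the top bid is £130 (a rival), so Player 4 loses. Payoff = £0.
Bidding £135: Player 4 has the top bid, wins, and pays the second-highest bid £130. Payoff = £75 − £130 = -£55.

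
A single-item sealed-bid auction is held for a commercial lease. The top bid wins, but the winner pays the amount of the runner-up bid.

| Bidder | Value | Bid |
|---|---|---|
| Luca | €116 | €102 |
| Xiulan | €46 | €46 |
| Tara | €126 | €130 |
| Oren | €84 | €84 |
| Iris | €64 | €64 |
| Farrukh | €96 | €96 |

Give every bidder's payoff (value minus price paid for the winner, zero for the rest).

Ordered from highest: Tara €130, then Luca €102, then Farrukh €96, then Oren €84, then Iris €64, then Xiulan €46.
Tara has the top bid and wins; the price is the second-highest bid, €102.
Tara's payoff = €126 − €102 = €24. All other bidders lose, so their payoff is 0.

Payoffs: Luca €0, Xiulan €0, Tara €24, Oren €0, Iris €0, Farrukh €0.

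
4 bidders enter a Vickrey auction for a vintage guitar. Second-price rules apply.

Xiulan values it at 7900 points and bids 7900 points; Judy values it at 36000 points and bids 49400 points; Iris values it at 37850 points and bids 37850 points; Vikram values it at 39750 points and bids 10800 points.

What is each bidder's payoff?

Sorted high to low: Judy 49400 points > Iris 37850 points > Vikram 10800 points > Xiulan 7900 points.
Judy has the top bid and wins; the price is the second-highest bid, 37850 points.
Judy's payoff = 36000 points − 37850 points = -1850 points. All other bidders lose, so their payoff is 0.

Payoffs: Xiulan 0 points, Judy -1850 points, Iris 0 points, Vikram 0 points.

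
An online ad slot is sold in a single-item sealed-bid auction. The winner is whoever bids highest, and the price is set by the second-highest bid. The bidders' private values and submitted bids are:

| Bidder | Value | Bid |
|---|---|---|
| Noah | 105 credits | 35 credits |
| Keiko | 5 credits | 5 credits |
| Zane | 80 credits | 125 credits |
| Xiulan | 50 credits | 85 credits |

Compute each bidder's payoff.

Noah 0 credits, Keiko 0 credits, Zane -5 credits, Xiulan 0 credits.

Ranking the bids: Zane 125 credits > Xiulan 85 credits > Noah 35 credits > Keiko 5 credits.
Zane has the top bid and wins; the price is the second-highest bid, 85 credits.
Zane's payoff = 80 credits − 85 credits = -5 credits. All other bidders lose, so their payoff is 0.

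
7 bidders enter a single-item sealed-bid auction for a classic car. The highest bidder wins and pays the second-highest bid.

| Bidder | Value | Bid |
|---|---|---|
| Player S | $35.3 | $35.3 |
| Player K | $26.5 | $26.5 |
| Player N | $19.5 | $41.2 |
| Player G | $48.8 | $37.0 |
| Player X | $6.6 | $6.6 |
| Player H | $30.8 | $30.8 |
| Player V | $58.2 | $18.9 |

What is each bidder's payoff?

Player S $0.0, Player K $0.0, Player N -$17.5, Player G $0.0, Player X $0.0, Player H $0.0, Player V $0.0.

Sorted high to low: Player N $41.2, then Player G $37.0, then Player S $35.3, then Player H $30.8, then Player K $26.5, then Player V $18.9, then Player X $6.6.
Player N has the top bid and wins; the price is the second-highest bid, $37.0.
Player N's payoff = $19.5 − $37.0 = -$17.5. All other bidders lose, so their payoff is 0.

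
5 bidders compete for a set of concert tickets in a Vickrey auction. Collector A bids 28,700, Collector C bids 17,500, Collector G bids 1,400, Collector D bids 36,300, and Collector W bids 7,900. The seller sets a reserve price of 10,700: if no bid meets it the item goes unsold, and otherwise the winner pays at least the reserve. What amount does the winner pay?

Price paid: 28,700.

Ranking the bids: Collector D 36,300; Collector A 28,700; Collector C 17,500; Collector W 7,900; Collector G 1,400.
Collector D has the highest bid, so Collector D wins.
The second-highest bid is 28,700, which exceeds the reserve, so that sets the price.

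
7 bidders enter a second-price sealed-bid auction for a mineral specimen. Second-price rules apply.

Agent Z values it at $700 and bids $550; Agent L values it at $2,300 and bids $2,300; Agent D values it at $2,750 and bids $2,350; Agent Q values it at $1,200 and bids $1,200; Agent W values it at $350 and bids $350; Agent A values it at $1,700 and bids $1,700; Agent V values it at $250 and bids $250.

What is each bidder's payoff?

Ordered from highest: Agent D $2,350; Agent L $2,300; Agent A $1,700; Agent Q $1,200; Agent Z $550; Agent W $350; Agent V $250.
Agent D has the top bid and wins; the price is the second-highest bid, $2,300.
Agent D's payoff = $2,750 − $2,300 = $450. All other bidders lose, so their payoff is 0.

Agent Z $0, Agent L $0, Agent D $450, Agent Q $0, Agent W $0, Agent A $0, Agent V $0.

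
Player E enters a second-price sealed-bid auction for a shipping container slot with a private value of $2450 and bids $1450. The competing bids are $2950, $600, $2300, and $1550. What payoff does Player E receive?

Highest competing bid: $2950.
Player E's bid $1450 is not the highest, so Player E loses, pays nothing, and earns zero payoff.

Payoff = $0.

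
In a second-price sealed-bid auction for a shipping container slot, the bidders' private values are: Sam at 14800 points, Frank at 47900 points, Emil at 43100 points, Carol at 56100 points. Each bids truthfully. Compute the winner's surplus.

Ordered from highest: Carol 56100 points, then Frank 47900 points, then Emil 43100 points, then Sam 14800 points.
Carol wins with the top bid and pays the second-highest, 47900 points.
Surplus = 56100 points − 47900 points = 8200 points.

Winner's surplus: 8200 points.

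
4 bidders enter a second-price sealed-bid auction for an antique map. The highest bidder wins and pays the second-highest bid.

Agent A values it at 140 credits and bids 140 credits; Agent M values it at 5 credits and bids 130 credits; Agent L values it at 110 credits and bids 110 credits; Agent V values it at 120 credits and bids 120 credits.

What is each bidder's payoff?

Ranking the bids: Agent A 140 credits; Agent M 130 credits; Agent V 120 credits; Agent L 110 credits.
Agent A has the top bid and wins; the price is the second-highest bid, 130 credits.
Agent A's payoff = 140 credits − 130 credits = 10 credits. All other bidders lose, so their payoff is 0.

Agent A 10 credits, Agent M 0 credits, Agent L 0 credits, Agent V 0 credits.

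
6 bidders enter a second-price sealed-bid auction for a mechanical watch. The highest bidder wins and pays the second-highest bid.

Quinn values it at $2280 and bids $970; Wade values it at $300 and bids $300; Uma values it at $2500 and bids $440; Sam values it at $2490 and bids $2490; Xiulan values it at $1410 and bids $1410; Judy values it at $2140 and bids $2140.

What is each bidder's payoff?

Quinn $0, Wade $0, Uma $0, Sam $350, Xiulan $0, Judy $0.

Ordered from highest: Sam $2490, then Judy $2140, then Xiulan $1410, then Quinn $970, then Uma $440, then Wade $300.
Sam has the top bid and wins; the price is the second-highest bid, $2140.
Sam's payoff = $2490 − $2140 = $350. All other bidders lose, so their payoff is 0.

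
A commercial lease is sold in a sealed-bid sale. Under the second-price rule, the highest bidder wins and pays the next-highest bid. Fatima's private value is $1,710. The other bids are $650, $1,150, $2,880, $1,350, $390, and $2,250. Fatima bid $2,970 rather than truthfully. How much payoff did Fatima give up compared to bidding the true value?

Regret: $1,170.

The highest competing bid is $2,880.
Bidding truthfully at $1,710: the top bid is $2,880 (a rival), so Fatima loses. Payoff = $0.
Bidding $2,970: Fatima has the top bid, wins, and pays the second-highest bid $2,880. Payoff = $1,710 − $2,880 = -$1,170.
Regret = truthful payoff − actual payoff = $0 − -$1,170 = $1,170.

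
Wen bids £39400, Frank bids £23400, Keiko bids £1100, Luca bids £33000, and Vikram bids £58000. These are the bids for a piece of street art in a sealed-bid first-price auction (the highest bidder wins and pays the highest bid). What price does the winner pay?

Bids in descending order: Vikram £58000; Wen £39400; Luca £33000; Frank £23400; Keiko £1100.
Vikram is the highest bidder, so Vikram wins.
Under the first-price rule, the price is the highest bid: £58000.

Price paid: £58000.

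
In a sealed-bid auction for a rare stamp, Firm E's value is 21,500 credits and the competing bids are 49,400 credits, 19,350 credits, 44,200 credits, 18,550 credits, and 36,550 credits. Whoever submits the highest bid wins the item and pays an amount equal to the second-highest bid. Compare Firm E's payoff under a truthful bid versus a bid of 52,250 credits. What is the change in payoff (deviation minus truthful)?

The highest competing bid is 49,400 credits.
Bidding truthfully at 21,500 credits: the top bid is 49,400 credits (a rival), so Firm E loses. Payoff = 0 credits.
Bidding 52,250 credits: Firm E has the top bid, wins, and pays the second-highest bid 49,400 credits. Payoff = 21,500 credits − 49,400 credits = -27,900 credits.
Change = -27,900 credits − 0 credits = -27,900 credits.

Payoff change: -27,900 credits.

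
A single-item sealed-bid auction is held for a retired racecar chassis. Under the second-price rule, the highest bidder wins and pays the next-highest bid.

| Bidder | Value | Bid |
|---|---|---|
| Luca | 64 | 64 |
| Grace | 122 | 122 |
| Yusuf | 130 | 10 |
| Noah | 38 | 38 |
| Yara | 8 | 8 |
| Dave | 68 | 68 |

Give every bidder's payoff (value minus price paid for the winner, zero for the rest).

Luca 0, Grace 54, Yusuf 0, Noah 0, Yara 0, Dave 0.

Bids in descending order: Grace 122; Dave 68; Luca 64; Noah 38; Yusuf 10; Yara 8.
Grace has the top bid and wins; the price is the second-highest bid, 68.
Grace's payoff = 122 − 68 = 54. All other bidders lose, so their payoff is 0.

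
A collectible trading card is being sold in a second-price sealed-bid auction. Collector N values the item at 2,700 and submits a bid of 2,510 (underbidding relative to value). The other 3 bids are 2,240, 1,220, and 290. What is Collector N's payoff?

Collector N's payoff: 460.

Highest competing bid: 2,240.
Collector N's bid 2,510 is the highest overall, so Collector N wins and pays the second-highest bid, 2,240.
Payoff = value − price = 2,700 − 2,240 = 460.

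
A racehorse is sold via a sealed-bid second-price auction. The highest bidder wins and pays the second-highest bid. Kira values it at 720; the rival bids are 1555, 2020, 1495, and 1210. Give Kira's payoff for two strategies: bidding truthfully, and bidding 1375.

The highest competing bid is 2020.
Bidding truthfully at 720: the top bid is 2020 (a rival), so Kira loses. Payoff = 0.
Bidding 1375: the top bid is 2020 (a rival), so Kira loses. Payoff = 0.

(a) 0  (b) 0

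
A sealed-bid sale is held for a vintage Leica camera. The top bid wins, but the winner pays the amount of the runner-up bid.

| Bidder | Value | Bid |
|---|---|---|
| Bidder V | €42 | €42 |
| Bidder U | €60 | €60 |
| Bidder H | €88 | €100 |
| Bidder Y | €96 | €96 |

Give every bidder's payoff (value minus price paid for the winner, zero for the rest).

Ordered from highest: Bidder H €100 > Bidder Y €96 > Bidder U €60 > Bidder V €42.
Bidder H has the top bid and wins; the price is the second-highest bid, €96.
Bidder H's payoff = €88 − €96 = -€8. All other bidders lose, so their payoff is 0.

Bidder V €0, Bidder U €0, Bidder H -€8, Bidder Y €0.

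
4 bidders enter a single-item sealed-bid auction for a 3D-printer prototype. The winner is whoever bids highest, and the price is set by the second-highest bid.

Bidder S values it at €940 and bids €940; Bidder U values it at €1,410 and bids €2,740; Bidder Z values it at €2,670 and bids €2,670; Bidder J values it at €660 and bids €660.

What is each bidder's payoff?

Ranking the bids: Bidder U €2,740, then Bidder Z €2,670, then Bidder S €940, then Bidder J €660.
Bidder U has the top bid and wins; the price is the second-highest bid, €2,670.
Bidder U's payoff = €1,410 − €2,670 = -€1,260. All other bidders lose, so their payoff is 0.

Payoffs: Bidder S €0, Bidder U -€1,260, Bidder Z €0, Bidder J €0.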